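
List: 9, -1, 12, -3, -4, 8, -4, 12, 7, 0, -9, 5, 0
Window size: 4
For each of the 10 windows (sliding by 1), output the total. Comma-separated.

17, 4, 13, -3, 12, 23, 15, 10, 3, -4

9 -1 12 -3 → sum 17
-1 12 -3 -4 → sum 4
12 -3 -4 8 → sum 13
-3 -4 8 -4 → sum -3
-4 8 -4 12 → sum 12
8 -4 12 7 → sum 23
-4 12 7 0 → sum 15
12 7 0 -9 → sum 10
7 0 -9 5 → sum 3
0 -9 5 0 → sum -4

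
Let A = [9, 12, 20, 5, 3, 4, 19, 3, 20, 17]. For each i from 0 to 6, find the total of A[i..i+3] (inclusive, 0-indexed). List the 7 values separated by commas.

9 12 20 5 → sum 46
12 20 5 3 → sum 40
20 5 3 4 → sum 32
5 3 4 19 → sum 31
3 4 19 3 → sum 29
4 19 3 20 → sum 46
19 3 20 17 → sum 59

46, 40, 32, 31, 29, 46, 59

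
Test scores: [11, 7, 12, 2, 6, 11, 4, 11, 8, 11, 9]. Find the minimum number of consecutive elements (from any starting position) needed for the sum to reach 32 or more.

add 11: running sum 11 < 32
add 7: running sum 18 < 32
add 12: running sum 30 < 32
end 3: [11, 7, 12, 2] sum 32, len 4
end 4: [11, 7, 12, 2, 6] sum 38, len 5
end 5: [7, 12, 2, 6, 11] sum 38, len 5
end 6: [12, 2, 6, 11, 4] sum 35, len 5
end 7: [6, 11, 4, 11] sum 32, len 4
end 8: [11, 4, 11, 8] sum 34, len 4
end 9: [4, 11, 8, 11] sum 34, len 4
end 10: [11, 8, 11, 9] sum 39, len 4
Shortest qualifying length: 4.

4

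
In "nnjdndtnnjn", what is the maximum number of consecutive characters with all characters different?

[n] len 1
[n] len 1
[n, j] len 2
[n, j, d] len 3
[j, d, n] len 3
[n, d] len 2
[n, d, t] len 3
[d, t, n] len 3
[n] len 1
[n, j] len 2
[j, n] len 2
Longest all-distinct length: 3.

3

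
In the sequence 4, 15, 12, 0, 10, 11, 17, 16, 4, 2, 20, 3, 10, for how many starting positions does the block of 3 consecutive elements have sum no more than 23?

[4, 15, 12] → sum 31
[15, 12, 0] → sum 27
[12, 0, 10] → sum 22  ≤ 23 ✓
[0, 10, 11] → sum 21  ≤ 23 ✓
[10, 11, 17] → sum 38
[11, 17, 16] → sum 44
[17, 16, 4] → sum 37
[16, 4, 2] → sum 22  ≤ 23 ✓
[4, 2, 20] → sum 26
[2, 20, 3] → sum 25
[20, 3, 10] → sum 33
3 windows satisfy the condition.

3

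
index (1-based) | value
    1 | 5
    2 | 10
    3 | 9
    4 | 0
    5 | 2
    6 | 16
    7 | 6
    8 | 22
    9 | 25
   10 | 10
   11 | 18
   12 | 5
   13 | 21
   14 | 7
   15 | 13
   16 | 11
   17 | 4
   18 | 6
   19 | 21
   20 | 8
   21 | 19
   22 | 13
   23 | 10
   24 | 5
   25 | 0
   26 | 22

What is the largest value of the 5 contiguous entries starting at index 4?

22

Elements at indices 4..8: 0, 2, 16, 6, 22
max(0, 2, 16, 6, 22) = 22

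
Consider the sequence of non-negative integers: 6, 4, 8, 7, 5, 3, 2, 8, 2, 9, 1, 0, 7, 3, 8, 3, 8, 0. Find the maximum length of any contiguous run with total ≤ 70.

Extend to the right; shrink from the left whenever the sum exceeds 70:
[6] sum 6 len 1
[6, 4] sum 10 len 2
[6, 4, 8] sum 18 len 3
[6, 4, 8, 7] sum 25 len 4
[6, 4, 8, 7, 5] sum 30 len 5
[6, 4, 8, 7, 5, 3] sum 33 len 6
[6, 4, 8, 7, 5, 3, 2] sum 35 len 7
[6, 4, 8, 7, 5, 3, 2, 8] sum 43 len 8
[6, 4, 8, 7, 5, 3, 2, 8, 2] sum 45 len 9
[6, 4, 8, 7, 5, 3, 2, 8, 2, 9] sum 54 len 10
[6, 4, 8, 7, 5, 3, 2, 8, 2, 9, 1] sum 55 len 11
[6, 4, 8, 7, 5, 3, 2, 8, 2, 9, 1, 0] sum 55 len 12
[6, 4, 8, 7, 5, 3, 2, 8, 2, 9, 1, 0, 7] sum 62 len 13
[6, 4, 8, 7, 5, 3, 2, 8, 2, 9, 1, 0, 7, 3] sum 65 len 14
[4, 8, 7, 5, 3, 2, 8, 2, 9, 1, 0, 7, 3, 8] sum 67 len 14
[4, 8, 7, 5, 3, 2, 8, 2, 9, 1, 0, 7, 3, 8, 3] sum 70 len 15
[7, 5, 3, 2, 8, 2, 9, 1, 0, 7, 3, 8, 3, 8] sum 66 len 14
[7, 5, 3, 2, 8, 2, 9, 1, 0, 7, 3, 8, 3, 8, 0] sum 66 len 15
Longest length seen: 15.

15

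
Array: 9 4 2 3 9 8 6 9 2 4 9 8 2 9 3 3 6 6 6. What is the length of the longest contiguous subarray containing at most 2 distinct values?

5

add 9: window [9] (1 distinct), len 1
add 4: window [9, 4] (2 distinct), len 2
add 2: window [4, 2] (2 distinct), len 2
add 3: window [2, 3] (2 distinct), len 2
add 9: window [3, 9] (2 distinct), len 2
add 8: window [9, 8] (2 distinct), len 2
add 6: window [8, 6] (2 distinct), len 2
add 9: window [6, 9] (2 distinct), len 2
add 2: window [9, 2] (2 distinct), len 2
add 4: window [2, 4] (2 distinct), len 2
add 9: window [4, 9] (2 distinct), len 2
add 8: window [9, 8] (2 distinct), len 2
add 2: window [8, 2] (2 distinct), len 2
add 9: window [2, 9] (2 distinct), len 2
add 3: window [9, 3] (2 distinct), len 2
add 3: window [9, 3, 3] (2 distinct), len 3
add 6: window [3, 3, 6] (2 distinct), len 3
add 6: window [3, 3, 6, 6] (2 distinct), len 4
add 6: window [3, 3, 6, 6, 6] (2 distinct), len 5
Longest length with ≤2 distinct: 5.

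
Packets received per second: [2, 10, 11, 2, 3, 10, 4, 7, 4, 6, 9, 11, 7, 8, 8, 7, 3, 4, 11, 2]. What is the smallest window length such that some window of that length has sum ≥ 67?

9

Extend right; whenever the sum reaches 67, record the length and shrink from the left:
add 2: running sum 2 < 67
add 10: running sum 12 < 67
add 11: running sum 23 < 67
add 2: running sum 25 < 67
add 3: running sum 28 < 67
add 10: running sum 38 < 67
add 4: running sum 42 < 67
add 7: running sum 49 < 67
add 4: running sum 53 < 67
add 6: running sum 59 < 67
add 9: shortest ending here [2, 10, 11, 2, 3, 10, 4, 7, 4, 6, 9] sum 68, len 11
add 11: shortest ending here [11, 2, 3, 10, 4, 7, 4, 6, 9, 11] sum 67, len 10
add 7: shortest ending here [11, 2, 3, 10, 4, 7, 4, 6, 9, 11, 7] sum 74, len 11
add 8: shortest ending here [3, 10, 4, 7, 4, 6, 9, 11, 7, 8] sum 69, len 10
add 8: shortest ending here [10, 4, 7, 4, 6, 9, 11, 7, 8, 8] sum 74, len 10
add 7: shortest ending here [7, 4, 6, 9, 11, 7, 8, 8, 7] sum 67, len 9
add 3: shortest ending here [7, 4, 6, 9, 11, 7, 8, 8, 7, 3] sum 70, len 10
add 4: shortest ending here [4, 6, 9, 11, 7, 8, 8, 7, 3, 4] sum 67, len 10
add 11: shortest ending here [9, 11, 7, 8, 8, 7, 3, 4, 11] sum 68, len 9
add 2: shortest ending here [9, 11, 7, 8, 8, 7, 3, 4, 11, 2] sum 70, len 10
Shortest qualifying length: 9.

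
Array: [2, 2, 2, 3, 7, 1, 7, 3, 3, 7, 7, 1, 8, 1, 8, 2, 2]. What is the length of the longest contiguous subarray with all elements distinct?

4

[2] len 1
[2] len 1
[2] len 1
[2, 3] len 2
[2, 3, 7] len 3
[2, 3, 7, 1] len 4
[1, 7] len 2
[1, 7, 3] len 3
[3] len 1
[3, 7] len 2
[7] len 1
[7, 1] len 2
[7, 1, 8] len 3
[8, 1] len 2
[1, 8] len 2
[1, 8, 2] len 3
[2] len 1
Longest all-distinct length: 4.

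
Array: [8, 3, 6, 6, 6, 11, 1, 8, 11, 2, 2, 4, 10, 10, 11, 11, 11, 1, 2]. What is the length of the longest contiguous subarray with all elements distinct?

[8] len 1
[8, 3] len 2
[8, 3, 6] len 3
[6] len 1
[6] len 1
[6, 11] len 2
[6, 11, 1] len 3
[6, 11, 1, 8] len 4
[1, 8, 11] len 3
[1, 8, 11, 2] len 4
[2] len 1
[2, 4] len 2
[2, 4, 10] len 3
[10] len 1
[10, 11] len 2
[11] len 1
[11] len 1
[11, 1] len 2
[11, 1, 2] len 3
Longest all-distinct length: 4.

4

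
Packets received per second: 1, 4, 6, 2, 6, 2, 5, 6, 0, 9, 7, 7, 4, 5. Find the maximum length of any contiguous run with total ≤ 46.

→ 1: sum 1, len 1
→ 4: sum 5, len 2
→ 6: sum 11, len 3
→ 2: sum 13, len 4
→ 6: sum 19, len 5
→ 2: sum 21, len 6
→ 5: sum 26, len 7
→ 6: sum 32, len 8
→ 0: sum 32, len 9
→ 9: sum 41, len 10
→ 7 (dropped 1, 4): sum 43, len 9
→ 7 (dropped 6): sum 44, len 9
→ 4 (dropped 2): sum 46, len 9
→ 5 (dropped 6): sum 45, len 9
Longest length seen: 10.

10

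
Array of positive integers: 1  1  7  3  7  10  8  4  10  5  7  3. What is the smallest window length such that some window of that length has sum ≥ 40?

add 1: running sum 1 < 40
add 1: running sum 2 < 40
add 7: running sum 9 < 40
add 3: running sum 12 < 40
add 7: running sum 19 < 40
add 10: running sum 29 < 40
add 8: running sum 37 < 40
end 7: [1, 7, 3, 7, 10, 8, 4] sum 40, len 7
end 8: [3, 7, 10, 8, 4, 10] sum 42, len 6
end 9: [7, 10, 8, 4, 10, 5] sum 44, len 6
end 10: [10, 8, 4, 10, 5, 7] sum 44, len 6
end 11: [10, 8, 4, 10, 5, 7, 3] sum 47, len 7
Shortest qualifying length: 6.

6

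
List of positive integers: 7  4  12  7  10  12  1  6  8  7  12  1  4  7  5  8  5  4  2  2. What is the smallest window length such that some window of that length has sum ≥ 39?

4

add 7: running sum 7 < 39
add 4: running sum 11 < 39
add 12: running sum 23 < 39
add 7: running sum 30 < 39
add 10: shortest ending here [7, 4, 12, 7, 10] sum 40, len 5
add 12: shortest ending here [12, 7, 10, 12] sum 41, len 4
add 1: shortest ending here [12, 7, 10, 12, 1] sum 42, len 5
add 6: shortest ending here [12, 7, 10, 12, 1, 6] sum 48, len 6
add 8: shortest ending here [7, 10, 12, 1, 6, 8] sum 44, len 6
add 7: shortest ending here [10, 12, 1, 6, 8, 7] sum 44, len 6
add 12: shortest ending here [12, 1, 6, 8, 7, 12] sum 46, len 6
add 1: shortest ending here [12, 1, 6, 8, 7, 12, 1] sum 47, len 7
add 4: shortest ending here [1, 6, 8, 7, 12, 1, 4] sum 39, len 7
add 7: shortest ending here [8, 7, 12, 1, 4, 7] sum 39, len 6
add 5: shortest ending here [8, 7, 12, 1, 4, 7, 5] sum 44, len 7
add 8: shortest ending here [7, 12, 1, 4, 7, 5, 8] sum 44, len 7
add 5: shortest ending here [12, 1, 4, 7, 5, 8, 5] sum 42, len 7
add 4: shortest ending here [12, 1, 4, 7, 5, 8, 5, 4] sum 46, len 8
add 2: shortest ending here [12, 1, 4, 7, 5, 8, 5, 4, 2] sum 48, len 9
add 2: shortest ending here [12, 1, 4, 7, 5, 8, 5, 4, 2, 2] sum 50, len 10
Shortest qualifying length: 4.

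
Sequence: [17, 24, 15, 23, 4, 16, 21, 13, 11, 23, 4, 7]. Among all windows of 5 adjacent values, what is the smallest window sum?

58

17 24 15 23 4 → sum 83
24 15 23 4 16 → sum 82
15 23 4 16 21 → sum 79
23 4 16 21 13 → sum 77
4 16 21 13 11 → sum 65
16 21 13 11 23 → sum 84
21 13 11 23 4 → sum 72
13 11 23 4 7 → sum 58
Smallest of these is 58.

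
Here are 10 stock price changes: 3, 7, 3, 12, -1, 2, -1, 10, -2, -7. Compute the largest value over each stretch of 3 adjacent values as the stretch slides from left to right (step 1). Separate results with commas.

7, 12, 12, 12, 2, 10, 10, 10

Sliding a size-3 window across the 10 values:
[3, 7, 3] → max 7
[7, 3, 12] → max 12
[3, 12, -1] → max 12
[12, -1, 2] → max 12
[-1, 2, -1] → max 2
[2, -1, 10] → max 10
[-1, 10, -2] → max 10
[10, -2, -7] → max 10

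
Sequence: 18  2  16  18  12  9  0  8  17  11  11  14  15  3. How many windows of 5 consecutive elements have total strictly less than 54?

(18, 2, 16, 18, 12) → sum 66
(2, 16, 18, 12, 9) → sum 57
(16, 18, 12, 9, 0) → sum 55
(18, 12, 9, 0, 8) → sum 47  < 54 ✓
(12, 9, 0, 8, 17) → sum 46  < 54 ✓
(9, 0, 8, 17, 11) → sum 45  < 54 ✓
(0, 8, 17, 11, 11) → sum 47  < 54 ✓
(8, 17, 11, 11, 14) → sum 61
(17, 11, 11, 14, 15) → sum 68
(11, 11, 14, 15, 3) → sum 54
4 windows satisfy the condition.

4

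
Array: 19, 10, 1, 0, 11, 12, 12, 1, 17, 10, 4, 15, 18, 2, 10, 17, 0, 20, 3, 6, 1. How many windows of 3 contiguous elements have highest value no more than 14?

19 10 1 → max 19
10 1 0 → max 10  ≤ 14 ✓
1 0 11 → max 11  ≤ 14 ✓
0 11 12 → max 12  ≤ 14 ✓
11 12 12 → max 12  ≤ 14 ✓
12 12 1 → max 12  ≤ 14 ✓
12 1 17 → max 17
1 17 10 → max 17
17 10 4 → max 17
10 4 15 → max 15
4 15 18 → max 18
15 18 2 → max 18
18 2 10 → max 18
2 10 17 → max 17
10 17 0 → max 17
17 0 20 → max 20
0 20 3 → max 20
20 3 6 → max 20
3 6 1 → max 6  ≤ 14 ✓
6 windows satisfy the condition.

6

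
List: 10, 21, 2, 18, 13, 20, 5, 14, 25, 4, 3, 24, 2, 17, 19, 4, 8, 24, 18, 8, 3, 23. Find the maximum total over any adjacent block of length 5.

10 21 2 18 13 → sum 64
21 2 18 13 20 → sum 74
2 18 13 20 5 → sum 58
18 13 20 5 14 → sum 70
13 20 5 14 25 → sum 77
20 5 14 25 4 → sum 68
5 14 25 4 3 → sum 51
14 25 4 3 24 → sum 70
25 4 3 24 2 → sum 58
4 3 24 2 17 → sum 50
3 24 2 17 19 → sum 65
24 2 17 19 4 → sum 66
2 17 19 4 8 → sum 50
17 19 4 8 24 → sum 72
19 4 8 24 18 → sum 73
4 8 24 18 8 → sum 62
8 24 18 8 3 → sum 61
24 18 8 3 23 → sum 76
Maximum of these is 77.

77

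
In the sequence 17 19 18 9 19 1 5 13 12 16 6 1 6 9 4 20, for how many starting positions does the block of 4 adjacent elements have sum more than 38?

6

[17, 19, 18, 9] → sum 63  > 38 ✓
[19, 18, 9, 19] → sum 65  > 38 ✓
[18, 9, 19, 1] → sum 47  > 38 ✓
[9, 19, 1, 5] → sum 34
[19, 1, 5, 13] → sum 38
[1, 5, 13, 12] → sum 31
[5, 13, 12, 16] → sum 46  > 38 ✓
[13, 12, 16, 6] → sum 47  > 38 ✓
[12, 16, 6, 1] → sum 35
[16, 6, 1, 6] → sum 29
[6, 1, 6, 9] → sum 22
[1, 6, 9, 4] → sum 20
[6, 9, 4, 20] → sum 39  > 38 ✓
6 windows satisfy the condition.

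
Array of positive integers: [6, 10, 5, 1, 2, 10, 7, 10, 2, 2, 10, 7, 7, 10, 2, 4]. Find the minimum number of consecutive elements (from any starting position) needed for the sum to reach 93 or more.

16

add 6: running sum 6 < 93
add 10: running sum 16 < 93
add 5: running sum 21 < 93
add 1: running sum 22 < 93
add 2: running sum 24 < 93
add 10: running sum 34 < 93
add 7: running sum 41 < 93
add 10: running sum 51 < 93
add 2: running sum 53 < 93
add 2: running sum 55 < 93
add 10: running sum 65 < 93
add 7: running sum 72 < 93
add 7: running sum 79 < 93
add 10: running sum 89 < 93
add 2: running sum 91 < 93
add 4: shortest ending here [6, 10, 5, 1, 2, 10, 7, 10, 2, 2, 10, 7, 7, 10, 2, 4] sum 95, len 16
Shortest qualifying length: 16.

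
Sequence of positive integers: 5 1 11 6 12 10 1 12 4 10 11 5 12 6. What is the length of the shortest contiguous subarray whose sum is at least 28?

3

add 5: running sum 5 < 28
add 1: running sum 6 < 28
add 11: running sum 17 < 28
add 6: running sum 23 < 28
end 4: [11, 6, 12] sum 29, len 3
end 5: [6, 12, 10] sum 28, len 3
end 6: [6, 12, 10, 1] sum 29, len 4
end 7: [12, 10, 1, 12] sum 35, len 4
end 8: [12, 10, 1, 12, 4] sum 39, len 5
end 9: [10, 1, 12, 4, 10] sum 37, len 5
end 10: [12, 4, 10, 11] sum 37, len 4
end 11: [4, 10, 11, 5] sum 30, len 4
end 12: [11, 5, 12] sum 28, len 3
end 13: [11, 5, 12, 6] sum 34, len 4
Shortest qualifying length: 3.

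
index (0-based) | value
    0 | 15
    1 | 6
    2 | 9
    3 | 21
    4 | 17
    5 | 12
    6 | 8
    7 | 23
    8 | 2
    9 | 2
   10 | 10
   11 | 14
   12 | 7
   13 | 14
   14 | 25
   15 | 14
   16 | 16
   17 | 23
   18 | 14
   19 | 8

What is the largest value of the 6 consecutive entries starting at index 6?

Elements at indices 6..11: 8, 23, 2, 2, 10, 14
max(8, 23, 2, 2, 10, 14) = 23

23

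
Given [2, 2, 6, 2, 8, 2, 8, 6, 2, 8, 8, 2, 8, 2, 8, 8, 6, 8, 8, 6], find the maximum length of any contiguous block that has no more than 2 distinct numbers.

8

add 2: window [2] (1 distinct), len 1
add 2: window [2, 2] (1 distinct), len 2
add 6: window [2, 2, 6] (2 distinct), len 3
add 2: window [2, 2, 6, 2] (2 distinct), len 4
add 8: window [2, 8] (2 distinct), len 2
add 2: window [2, 8, 2] (2 distinct), len 3
add 8: window [2, 8, 2, 8] (2 distinct), len 4
add 6: window [8, 6] (2 distinct), len 2
add 2: window [6, 2] (2 distinct), len 2
add 8: window [2, 8] (2 distinct), len 2
add 8: window [2, 8, 8] (2 distinct), len 3
add 2: window [2, 8, 8, 2] (2 distinct), len 4
add 8: window [2, 8, 8, 2, 8] (2 distinct), len 5
add 2: window [2, 8, 8, 2, 8, 2] (2 distinct), len 6
add 8: window [2, 8, 8, 2, 8, 2, 8] (2 distinct), len 7
add 8: window [2, 8, 8, 2, 8, 2, 8, 8] (2 distinct), len 8
add 6: window [8, 8, 6] (2 distinct), len 3
add 8: window [8, 8, 6, 8] (2 distinct), len 4
add 8: window [8, 8, 6, 8, 8] (2 distinct), len 5
add 6: window [8, 8, 6, 8, 8, 6] (2 distinct), len 6
Longest length with ≤2 distinct: 8.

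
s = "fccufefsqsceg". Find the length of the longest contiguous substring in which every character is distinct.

[f] len 1
[f, c] len 2
[c] len 1
[c, u] len 2
[c, u, f] len 3
[c, u, f, e] len 4
[e, f] len 2
[e, f, s] len 3
[e, f, s, q] len 4
[q, s] len 2
[q, s, c] len 3
[q, s, c, e] len 4
[q, s, c, e, g] len 5
Longest all-distinct length: 5.

5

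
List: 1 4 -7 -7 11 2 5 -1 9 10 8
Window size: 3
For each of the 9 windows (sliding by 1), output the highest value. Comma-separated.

(1, 4, -7) → max 4
(4, -7, -7) → max 4
(-7, -7, 11) → max 11
(-7, 11, 2) → max 11
(11, 2, 5) → max 11
(2, 5, -1) → max 5
(5, -1, 9) → max 9
(-1, 9, 10) → max 10
(9, 10, 8) → max 10

4, 4, 11, 11, 11, 5, 9, 10, 10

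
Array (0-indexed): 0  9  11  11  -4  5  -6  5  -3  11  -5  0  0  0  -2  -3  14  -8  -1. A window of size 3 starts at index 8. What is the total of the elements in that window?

Elements at indices 8..10: -3, 11, -5
sum(-3, 11, -5) = 3

3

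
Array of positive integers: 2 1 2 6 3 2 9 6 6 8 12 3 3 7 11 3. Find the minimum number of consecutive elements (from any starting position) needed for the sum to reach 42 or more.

add 2: running sum 2 < 42
add 1: running sum 3 < 42
add 2: running sum 5 < 42
add 6: running sum 11 < 42
add 3: running sum 14 < 42
add 2: running sum 16 < 42
add 9: running sum 25 < 42
add 6: running sum 31 < 42
add 6: running sum 37 < 42
end 9: [2, 6, 3, 2, 9, 6, 6, 8] sum 42, len 8
end 10: [2, 9, 6, 6, 8, 12] sum 43, len 6
end 11: [9, 6, 6, 8, 12, 3] sum 44, len 6
end 12: [9, 6, 6, 8, 12, 3, 3] sum 47, len 7
end 13: [6, 6, 8, 12, 3, 3, 7] sum 45, len 7
end 14: [8, 12, 3, 3, 7, 11] sum 44, len 6
end 15: [8, 12, 3, 3, 7, 11, 3] sum 47, len 7
Shortest qualifying length: 6.

6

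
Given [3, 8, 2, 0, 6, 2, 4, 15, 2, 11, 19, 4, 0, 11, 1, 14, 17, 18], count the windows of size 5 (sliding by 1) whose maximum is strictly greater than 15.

3 8 2 0 6 → max 8
8 2 0 6 2 → max 8
2 0 6 2 4 → max 6
0 6 2 4 15 → max 15
6 2 4 15 2 → max 15
2 4 15 2 11 → max 15
4 15 2 11 19 → max 19  > 15 ✓
15 2 11 19 4 → max 19  > 15 ✓
2 11 19 4 0 → max 19  > 15 ✓
11 19 4 0 11 → max 19  > 15 ✓
19 4 0 11 1 → max 19  > 15 ✓
4 0 11 1 14 → max 14
0 11 1 14 17 → max 17  > 15 ✓
11 1 14 17 18 → max 18  > 15 ✓
7 windows satisfy the condition.

7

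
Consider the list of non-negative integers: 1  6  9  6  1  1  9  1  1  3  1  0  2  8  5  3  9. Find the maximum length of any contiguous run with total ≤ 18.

8

→ 1: sum 1, len 1
→ 6: sum 7, len 2
→ 9: sum 16, len 3
→ 6 (dropped 1, 6): sum 15, len 2
→ 1: sum 16, len 3
→ 1: sum 17, len 4
→ 9 (dropped 9): sum 17, len 4
→ 1: sum 18, len 5
→ 1 (dropped 6): sum 13, len 5
→ 3: sum 16, len 6
→ 1: sum 17, len 7
→ 0: sum 17, len 8
→ 2 (dropped 1): sum 18, len 8
→ 8 (dropped 1, 9): sum 16, len 7
→ 5 (dropped 1, 1, 3): sum 16, len 5
→ 3 (dropped 1): sum 18, len 5
→ 9 (dropped 0, 2, 8): sum 17, len 3
Longest length seen: 8.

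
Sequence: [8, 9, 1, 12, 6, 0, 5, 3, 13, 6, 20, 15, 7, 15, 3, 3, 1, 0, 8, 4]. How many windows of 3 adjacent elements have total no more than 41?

17

8 9 1 → sum 18  ≤ 41 ✓
9 1 12 → sum 22  ≤ 41 ✓
1 12 6 → sum 19  ≤ 41 ✓
12 6 0 → sum 18  ≤ 41 ✓
6 0 5 → sum 11  ≤ 41 ✓
0 5 3 → sum 8  ≤ 41 ✓
5 3 13 → sum 21  ≤ 41 ✓
3 13 6 → sum 22  ≤ 41 ✓
13 6 20 → sum 39  ≤ 41 ✓
6 20 15 → sum 41  ≤ 41 ✓
20 15 7 → sum 42
15 7 15 → sum 37  ≤ 41 ✓
7 15 3 → sum 25  ≤ 41 ✓
15 3 3 → sum 21  ≤ 41 ✓
3 3 1 → sum 7  ≤ 41 ✓
3 1 0 → sum 4  ≤ 41 ✓
1 0 8 → sum 9  ≤ 41 ✓
0 8 4 → sum 12  ≤ 41 ✓
17 windows satisfy the condition.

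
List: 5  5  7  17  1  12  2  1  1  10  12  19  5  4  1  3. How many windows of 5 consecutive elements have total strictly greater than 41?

4

5 5 7 17 1 → sum 35
5 7 17 1 12 → sum 42  > 41 ✓
7 17 1 12 2 → sum 39
17 1 12 2 1 → sum 33
1 12 2 1 1 → sum 17
12 2 1 1 10 → sum 26
2 1 1 10 12 → sum 26
1 1 10 12 19 → sum 43  > 41 ✓
1 10 12 19 5 → sum 47  > 41 ✓
10 12 19 5 4 → sum 50  > 41 ✓
12 19 5 4 1 → sum 41
19 5 4 1 3 → sum 32
4 windows satisfy the condition.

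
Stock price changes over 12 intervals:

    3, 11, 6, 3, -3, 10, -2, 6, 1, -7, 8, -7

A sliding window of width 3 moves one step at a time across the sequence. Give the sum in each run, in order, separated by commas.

3 11 6 → sum 20
11 6 3 → sum 20
6 3 -3 → sum 6
3 -3 10 → sum 10
-3 10 -2 → sum 5
10 -2 6 → sum 14
-2 6 1 → sum 5
6 1 -7 → sum 0
1 -7 8 → sum 2
-7 8 -7 → sum -6

20, 20, 6, 10, 5, 14, 5, 0, 2, -6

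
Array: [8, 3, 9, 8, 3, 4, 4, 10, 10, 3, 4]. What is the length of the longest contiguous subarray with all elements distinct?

4

[8] len 1
[8, 3] len 2
[8, 3, 9] len 3
[3, 9, 8] len 3
[9, 8, 3] len 3
[9, 8, 3, 4] len 4
[4] len 1
[4, 10] len 2
[10] len 1
[10, 3] len 2
[10, 3, 4] len 3
Longest all-distinct length: 4.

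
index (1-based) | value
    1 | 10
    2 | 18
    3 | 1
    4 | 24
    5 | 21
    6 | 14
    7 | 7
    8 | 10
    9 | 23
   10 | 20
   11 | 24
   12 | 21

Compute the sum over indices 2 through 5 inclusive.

64

Elements at indices 2..5: 18, 1, 24, 21
sum(18, 1, 24, 21) = 64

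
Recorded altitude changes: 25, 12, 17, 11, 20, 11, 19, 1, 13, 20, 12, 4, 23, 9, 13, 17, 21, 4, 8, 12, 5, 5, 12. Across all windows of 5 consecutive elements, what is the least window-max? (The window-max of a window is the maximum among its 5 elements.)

(25, 12, 17, 11, 20) → max 25
(12, 17, 11, 20, 11) → max 20
(17, 11, 20, 11, 19) → max 20
(11, 20, 11, 19, 1) → max 20
(20, 11, 19, 1, 13) → max 20
(11, 19, 1, 13, 20) → max 20
(19, 1, 13, 20, 12) → max 20
(1, 13, 20, 12, 4) → max 20
(13, 20, 12, 4, 23) → max 23
(20, 12, 4, 23, 9) → max 23
(12, 4, 23, 9, 13) → max 23
(4, 23, 9, 13, 17) → max 23
(23, 9, 13, 17, 21) → max 23
(9, 13, 17, 21, 4) → max 21
(13, 17, 21, 4, 8) → max 21
(17, 21, 4, 8, 12) → max 21
(21, 4, 8, 12, 5) → max 21
(4, 8, 12, 5, 5) → max 12
(8, 12, 5, 5, 12) → max 12
Least of these is 12.

12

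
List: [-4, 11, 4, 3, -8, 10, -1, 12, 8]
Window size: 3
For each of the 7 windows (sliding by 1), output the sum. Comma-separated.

(-4, 11, 4) → sum 11
(11, 4, 3) → sum 18
(4, 3, -8) → sum -1
(3, -8, 10) → sum 5
(-8, 10, -1) → sum 1
(10, -1, 12) → sum 21
(-1, 12, 8) → sum 19

11, 18, -1, 5, 1, 21, 19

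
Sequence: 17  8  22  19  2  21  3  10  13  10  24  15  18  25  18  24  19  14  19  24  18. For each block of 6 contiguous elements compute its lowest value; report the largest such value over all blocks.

[17, 8, 22, 19, 2, 21] → min 2
[8, 22, 19, 2, 21, 3] → min 2
[22, 19, 2, 21, 3, 10] → min 2
[19, 2, 21, 3, 10, 13] → min 2
[2, 21, 3, 10, 13, 10] → min 2
[21, 3, 10, 13, 10, 24] → min 3
[3, 10, 13, 10, 24, 15] → min 3
[10, 13, 10, 24, 15, 18] → min 10
[13, 10, 24, 15, 18, 25] → min 10
[10, 24, 15, 18, 25, 18] → min 10
[24, 15, 18, 25, 18, 24] → min 15
[15, 18, 25, 18, 24, 19] → min 15
[18, 25, 18, 24, 19, 14] → min 14
[25, 18, 24, 19, 14, 19] → min 14
[18, 24, 19, 14, 19, 24] → min 14
[24, 19, 14, 19, 24, 18] → min 14
Largest of these is 15.

15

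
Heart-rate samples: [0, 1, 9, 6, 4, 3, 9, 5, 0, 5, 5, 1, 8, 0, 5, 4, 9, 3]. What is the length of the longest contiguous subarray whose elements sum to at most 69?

Extend to the right; shrink from the left whenever the sum exceeds 69:
add 0: [0] sum 0, len 1
add 1: [0, 1] sum 1, len 2
add 9: [0, 1, 9] sum 10, len 3
add 6: [0, 1, 9, 6] sum 16, len 4
add 4: [0, 1, 9, 6, 4] sum 20, len 5
add 3: [0, 1, 9, 6, 4, 3] sum 23, len 6
add 9: [0, 1, 9, 6, 4, 3, 9] sum 32, len 7
add 5: [0, 1, 9, 6, 4, 3, 9, 5] sum 37, len 8
add 0: [0, 1, 9, 6, 4, 3, 9, 5, 0] sum 37, len 9
add 5: [0, 1, 9, 6, 4, 3, 9, 5, 0, 5] sum 42, len 10
add 5: [0, 1, 9, 6, 4, 3, 9, 5, 0, 5, 5] sum 47, len 11
add 1: [0, 1, 9, 6, 4, 3, 9, 5, 0, 5, 5, 1] sum 48, len 12
add 8: [0, 1, 9, 6, 4, 3, 9, 5, 0, 5, 5, 1, 8] sum 56, len 13
add 0: [0, 1, 9, 6, 4, 3, 9, 5, 0, 5, 5, 1, 8, 0] sum 56, len 14
add 5: [0, 1, 9, 6, 4, 3, 9, 5, 0, 5, 5, 1, 8, 0, 5] sum 61, len 15
add 4: [0, 1, 9, 6, 4, 3, 9, 5, 0, 5, 5, 1, 8, 0, 5, 4] sum 65, len 16
add 9: [6, 4, 3, 9, 5, 0, 5, 5, 1, 8, 0, 5, 4, 9] sum 64, len 14
add 3: [6, 4, 3, 9, 5, 0, 5, 5, 1, 8, 0, 5, 4, 9, 3] sum 67, len 15
Longest length seen: 16.

16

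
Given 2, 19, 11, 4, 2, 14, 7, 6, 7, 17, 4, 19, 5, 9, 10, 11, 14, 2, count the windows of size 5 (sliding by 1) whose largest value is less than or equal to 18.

(2, 19, 11, 4, 2) → max 19
(19, 11, 4, 2, 14) → max 19
(11, 4, 2, 14, 7) → max 14  ≤ 18 ✓
(4, 2, 14, 7, 6) → max 14  ≤ 18 ✓
(2, 14, 7, 6, 7) → max 14  ≤ 18 ✓
(14, 7, 6, 7, 17) → max 17  ≤ 18 ✓
(7, 6, 7, 17, 4) → max 17  ≤ 18 ✓
(6, 7, 17, 4, 19) → max 19
(7, 17, 4, 19, 5) → max 19
(17, 4, 19, 5, 9) → max 19
(4, 19, 5, 9, 10) → max 19
(19, 5, 9, 10, 11) → max 19
(5, 9, 10, 11, 14) → max 14  ≤ 18 ✓
(9, 10, 11, 14, 2) → max 14  ≤ 18 ✓
7 windows satisfy the condition.

7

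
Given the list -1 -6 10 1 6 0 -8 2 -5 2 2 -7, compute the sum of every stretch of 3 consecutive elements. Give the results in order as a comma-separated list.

3, 5, 17, 7, -2, -6, -11, -1, -1, -3

Sliding a size-3 window across the 12 values:
-1 -6 10 → sum 3
-6 10 1 → sum 5
10 1 6 → sum 17
1 6 0 → sum 7
6 0 -8 → sum -2
0 -8 2 → sum -6
-8 2 -5 → sum -11
2 -5 2 → sum -1
-5 2 2 → sum -1
2 2 -7 → sum -3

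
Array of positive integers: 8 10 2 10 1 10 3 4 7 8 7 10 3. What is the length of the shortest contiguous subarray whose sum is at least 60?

9

add 8: running sum 8 < 60
add 10: running sum 18 < 60
add 2: running sum 20 < 60
add 10: running sum 30 < 60
add 1: running sum 31 < 60
add 10: running sum 41 < 60
add 3: running sum 44 < 60
add 4: running sum 48 < 60
add 7: running sum 55 < 60
end 9: [8, 10, 2, 10, 1, 10, 3, 4, 7, 8] sum 63, len 10
end 10: [10, 2, 10, 1, 10, 3, 4, 7, 8, 7] sum 62, len 10
end 11: [10, 1, 10, 3, 4, 7, 8, 7, 10] sum 60, len 9
end 12: [10, 1, 10, 3, 4, 7, 8, 7, 10, 3] sum 63, len 10
Shortest qualifying length: 9.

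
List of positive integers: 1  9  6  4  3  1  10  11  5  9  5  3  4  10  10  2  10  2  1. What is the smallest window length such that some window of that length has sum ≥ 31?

add 1: running sum 1 < 31
add 9: running sum 10 < 31
add 6: running sum 16 < 31
add 4: running sum 20 < 31
add 3: running sum 23 < 31
add 1: running sum 24 < 31
add 10: shortest ending here [9, 6, 4, 3, 1, 10] sum 33, len 6
add 11: shortest ending here [6, 4, 3, 1, 10, 11] sum 35, len 6
add 5: shortest ending here [4, 3, 1, 10, 11, 5] sum 34, len 6
add 9: shortest ending here [10, 11, 5, 9] sum 35, len 4
add 5: shortest ending here [10, 11, 5, 9, 5] sum 40, len 5
add 3: shortest ending here [11, 5, 9, 5, 3] sum 33, len 5
add 4: shortest ending here [11, 5, 9, 5, 3, 4] sum 37, len 6
add 10: shortest ending here [9, 5, 3, 4, 10] sum 31, len 5
add 10: shortest ending here [5, 3, 4, 10, 10] sum 32, len 5
add 2: shortest ending here [5, 3, 4, 10, 10, 2] sum 34, len 6
add 10: shortest ending here [10, 10, 2, 10] sum 32, len 4
add 2: shortest ending here [10, 10, 2, 10, 2] sum 34, len 5
add 1: shortest ending here [10, 10, 2, 10, 2, 1] sum 35, len 6
Shortest qualifying length: 4.

4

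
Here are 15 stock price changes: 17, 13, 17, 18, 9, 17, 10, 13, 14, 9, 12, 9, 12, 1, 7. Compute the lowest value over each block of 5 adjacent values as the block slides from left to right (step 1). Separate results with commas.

17 13 17 18 9 → min 9
13 17 18 9 17 → min 9
17 18 9 17 10 → min 9
18 9 17 10 13 → min 9
9 17 10 13 14 → min 9
17 10 13 14 9 → min 9
10 13 14 9 12 → min 9
13 14 9 12 9 → min 9
14 9 12 9 12 → min 9
9 12 9 12 1 → min 1
12 9 12 1 7 → min 1

9, 9, 9, 9, 9, 9, 9, 9, 9, 1, 1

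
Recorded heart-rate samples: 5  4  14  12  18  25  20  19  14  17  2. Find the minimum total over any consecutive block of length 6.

78

Each size-6 window and its sum:
(5, 4, 14, 12, 18, 25) → sum 78
(4, 14, 12, 18, 25, 20) → sum 93
(14, 12, 18, 25, 20, 19) → sum 108
(12, 18, 25, 20, 19, 14) → sum 108
(18, 25, 20, 19, 14, 17) → sum 113
(25, 20, 19, 14, 17, 2) → sum 97
Minimum of these is 78.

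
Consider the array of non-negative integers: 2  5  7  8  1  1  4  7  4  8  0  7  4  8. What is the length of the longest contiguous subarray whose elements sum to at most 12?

3

add 2: [2] sum 2, len 1
add 5: [2, 5] sum 7, len 2
add 7: [5, 7] sum 12, len 2
add 8: [8] sum 8, len 1
add 1: [8, 1] sum 9, len 2
add 1: [8, 1, 1] sum 10, len 3
add 4: [1, 1, 4] sum 6, len 3
add 7: [1, 4, 7] sum 12, len 3
add 4: [7, 4] sum 11, len 2
add 8: [4, 8] sum 12, len 2
add 0: [4, 8, 0] sum 12, len 3
add 7: [0, 7] sum 7, len 2
add 4: [0, 7, 4] sum 11, len 3
add 8: [4, 8] sum 12, len 2
Longest length seen: 3.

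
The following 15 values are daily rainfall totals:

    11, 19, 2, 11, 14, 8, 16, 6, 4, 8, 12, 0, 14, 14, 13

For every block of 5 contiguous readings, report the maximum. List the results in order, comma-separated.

19, 19, 16, 16, 16, 16, 16, 12, 14, 14, 14

11 19 2 11 14 → max 19
19 2 11 14 8 → max 19
2 11 14 8 16 → max 16
11 14 8 16 6 → max 16
14 8 16 6 4 → max 16
8 16 6 4 8 → max 16
16 6 4 8 12 → max 16
6 4 8 12 0 → max 12
4 8 12 0 14 → max 14
8 12 0 14 14 → max 14
12 0 14 14 13 → max 14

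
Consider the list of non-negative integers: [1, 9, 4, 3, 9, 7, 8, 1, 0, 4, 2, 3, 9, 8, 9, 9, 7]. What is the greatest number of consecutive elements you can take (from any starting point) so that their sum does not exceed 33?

[1] sum 1 len 1
[1, 9] sum 10 len 2
[1, 9, 4] sum 14 len 3
[1, 9, 4, 3] sum 17 len 4
[1, 9, 4, 3, 9] sum 26 len 5
[1, 9, 4, 3, 9, 7] sum 33 len 6
[4, 3, 9, 7, 8] sum 31 len 5
[4, 3, 9, 7, 8, 1] sum 32 len 6
[4, 3, 9, 7, 8, 1, 0] sum 32 len 7
[3, 9, 7, 8, 1, 0, 4] sum 32 len 7
[9, 7, 8, 1, 0, 4, 2] sum 31 len 7
[7, 8, 1, 0, 4, 2, 3] sum 25 len 7
[8, 1, 0, 4, 2, 3, 9] sum 27 len 7
[1, 0, 4, 2, 3, 9, 8] sum 27 len 7
[2, 3, 9, 8, 9] sum 31 len 5
[8, 9, 9] sum 26 len 3
[8, 9, 9, 7] sum 33 len 4
Longest length seen: 7.

7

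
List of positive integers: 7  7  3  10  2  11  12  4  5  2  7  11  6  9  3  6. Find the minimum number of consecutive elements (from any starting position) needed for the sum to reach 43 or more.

add 7: running sum 7 < 43
add 7: running sum 14 < 43
add 3: running sum 17 < 43
add 10: running sum 27 < 43
add 2: running sum 29 < 43
add 11: running sum 40 < 43
add 12: shortest ending here [7, 3, 10, 2, 11, 12] sum 45, len 6
add 4: shortest ending here [7, 3, 10, 2, 11, 12, 4] sum 49, len 7
add 5: shortest ending here [10, 2, 11, 12, 4, 5] sum 44, len 6
add 2: shortest ending here [10, 2, 11, 12, 4, 5, 2] sum 46, len 7
add 7: shortest ending here [2, 11, 12, 4, 5, 2, 7] sum 43, len 7
add 11: shortest ending here [11, 12, 4, 5, 2, 7, 11] sum 52, len 7
add 6: shortest ending here [12, 4, 5, 2, 7, 11, 6] sum 47, len 7
add 9: shortest ending here [4, 5, 2, 7, 11, 6, 9] sum 44, len 7
add 3: shortest ending here [5, 2, 7, 11, 6, 9, 3] sum 43, len 7
add 6: shortest ending here [2, 7, 11, 6, 9, 3, 6] sum 44, len 7
Shortest qualifying length: 6.

6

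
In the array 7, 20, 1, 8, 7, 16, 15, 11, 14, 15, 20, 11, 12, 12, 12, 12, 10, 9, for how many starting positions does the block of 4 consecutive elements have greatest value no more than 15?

7 20 1 8 → max 20
20 1 8 7 → max 20
1 8 7 16 → max 16
8 7 16 15 → max 16
7 16 15 11 → max 16
16 15 11 14 → max 16
15 11 14 15 → max 15  ≤ 15 ✓
11 14 15 20 → max 20
14 15 20 11 → max 20
15 20 11 12 → max 20
20 11 12 12 → max 20
11 12 12 12 → max 12  ≤ 15 ✓
12 12 12 12 → max 12  ≤ 15 ✓
12 12 12 10 → max 12  ≤ 15 ✓
12 12 10 9 → max 12  ≤ 15 ✓
5 windows satisfy the condition.

5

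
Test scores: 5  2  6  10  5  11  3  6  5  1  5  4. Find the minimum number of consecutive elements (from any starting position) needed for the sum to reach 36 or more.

6

Extend right; whenever the sum reaches 36, record the length and shrink from the left:
add 5: running sum 5 < 36
add 2: running sum 7 < 36
add 6: running sum 13 < 36
add 10: running sum 23 < 36
add 5: running sum 28 < 36
end 5: [5, 2, 6, 10, 5, 11] sum 39, len 6
end 6: [2, 6, 10, 5, 11, 3] sum 37, len 6
end 7: [6, 10, 5, 11, 3, 6] sum 41, len 6
end 8: [10, 5, 11, 3, 6, 5] sum 40, len 6
end 9: [10, 5, 11, 3, 6, 5, 1] sum 41, len 7
end 10: [5, 11, 3, 6, 5, 1, 5] sum 36, len 7
end 11: [5, 11, 3, 6, 5, 1, 5, 4] sum 40, len 8
Shortest qualifying length: 6.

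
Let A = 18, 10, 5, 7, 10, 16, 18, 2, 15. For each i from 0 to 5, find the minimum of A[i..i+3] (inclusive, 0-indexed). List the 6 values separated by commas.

5, 5, 5, 7, 2, 2

[18, 10, 5, 7] → min 5
[10, 5, 7, 10] → min 5
[5, 7, 10, 16] → min 5
[7, 10, 16, 18] → min 7
[10, 16, 18, 2] → min 2
[16, 18, 2, 15] → min 2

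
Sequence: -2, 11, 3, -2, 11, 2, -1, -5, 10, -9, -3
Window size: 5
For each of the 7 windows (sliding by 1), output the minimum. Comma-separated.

-2, -2, -2, -5, -5, -9, -9

Sliding a size-5 window across the 11 values:
-2 11 3 -2 11 → min -2
11 3 -2 11 2 → min -2
3 -2 11 2 -1 → min -2
-2 11 2 -1 -5 → min -5
11 2 -1 -5 10 → min -5
2 -1 -5 10 -9 → min -9
-1 -5 10 -9 -3 → min -9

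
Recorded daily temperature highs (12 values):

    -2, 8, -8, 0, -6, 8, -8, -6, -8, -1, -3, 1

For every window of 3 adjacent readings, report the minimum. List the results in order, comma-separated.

-8, -8, -8, -6, -8, -8, -8, -8, -8, -3

-2 8 -8 → min -8
8 -8 0 → min -8
-8 0 -6 → min -8
0 -6 8 → min -6
-6 8 -8 → min -8
8 -8 -6 → min -8
-8 -6 -8 → min -8
-6 -8 -1 → min -8
-8 -1 -3 → min -8
-1 -3 1 → min -3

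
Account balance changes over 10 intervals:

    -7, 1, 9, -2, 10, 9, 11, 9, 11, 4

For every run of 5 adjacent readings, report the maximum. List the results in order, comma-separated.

10, 10, 11, 11, 11, 11

[-7, 1, 9, -2, 10] → max 10
[1, 9, -2, 10, 9] → max 10
[9, -2, 10, 9, 11] → max 11
[-2, 10, 9, 11, 9] → max 11
[10, 9, 11, 9, 11] → max 11
[9, 11, 9, 11, 4] → max 11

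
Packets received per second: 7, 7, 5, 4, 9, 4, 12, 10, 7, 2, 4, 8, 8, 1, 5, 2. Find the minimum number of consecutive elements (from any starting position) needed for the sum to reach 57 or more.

8

Extend right; whenever the sum reaches 57, record the length and shrink from the left:
add 7: running sum 7 < 57
add 7: running sum 14 < 57
add 5: running sum 19 < 57
add 4: running sum 23 < 57
add 9: running sum 32 < 57
add 4: running sum 36 < 57
add 12: running sum 48 < 57
end 7: [7, 7, 5, 4, 9, 4, 12, 10] sum 58, len 8
end 8: [7, 5, 4, 9, 4, 12, 10, 7] sum 58, len 8
end 9: [7, 5, 4, 9, 4, 12, 10, 7, 2] sum 60, len 9
end 10: [5, 4, 9, 4, 12, 10, 7, 2, 4] sum 57, len 9
end 11: [4, 9, 4, 12, 10, 7, 2, 4, 8] sum 60, len 9
end 12: [9, 4, 12, 10, 7, 2, 4, 8, 8] sum 64, len 9
end 13: [9, 4, 12, 10, 7, 2, 4, 8, 8, 1] sum 65, len 10
end 14: [12, 10, 7, 2, 4, 8, 8, 1, 5] sum 57, len 9
end 15: [12, 10, 7, 2, 4, 8, 8, 1, 5, 2] sum 59, len 10
Shortest qualifying length: 8.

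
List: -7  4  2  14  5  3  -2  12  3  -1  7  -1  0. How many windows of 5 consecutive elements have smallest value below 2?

8

[-7, 4, 2, 14, 5] → min -7  < 2 ✓
[4, 2, 14, 5, 3] → min 2
[2, 14, 5, 3, -2] → min -2  < 2 ✓
[14, 5, 3, -2, 12] → min -2  < 2 ✓
[5, 3, -2, 12, 3] → min -2  < 2 ✓
[3, -2, 12, 3, -1] → min -2  < 2 ✓
[-2, 12, 3, -1, 7] → min -2  < 2 ✓
[12, 3, -1, 7, -1] → min -1  < 2 ✓
[3, -1, 7, -1, 0] → min -1  < 2 ✓
8 windows satisfy the condition.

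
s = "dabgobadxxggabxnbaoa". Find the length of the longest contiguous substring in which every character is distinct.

6

[d] len 1
[d, a] len 2
[d, a, b] len 3
[d, a, b, g] len 4
[d, a, b, g, o] len 5
[g, o, b] len 3
[g, o, b, a] len 4
[g, o, b, a, d] len 5
[g, o, b, a, d, x] len 6
[x] len 1
[x, g] len 2
[g] len 1
[g, a] len 2
[g, a, b] len 3
[g, a, b, x] len 4
[g, a, b, x, n] len 5
[x, n, b] len 3
[x, n, b, a] len 4
[x, n, b, a, o] len 5
[o, a] len 2
Longest all-distinct length: 6.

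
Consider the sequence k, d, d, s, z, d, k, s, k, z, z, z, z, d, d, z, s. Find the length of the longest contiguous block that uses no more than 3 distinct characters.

add k: window [k] (1 distinct), len 1
add d: window [k, d] (2 distinct), len 2
add d: window [k, d, d] (2 distinct), len 3
add s: window [k, d, d, s] (3 distinct), len 4
add z: window [d, d, s, z] (3 distinct), len 4
add d: window [d, d, s, z, d] (3 distinct), len 5
add k: window [z, d, k] (3 distinct), len 3
add s: window [d, k, s] (3 distinct), len 3
add k: window [d, k, s, k] (3 distinct), len 4
add z: window [k, s, k, z] (3 distinct), len 4
add z: window [k, s, k, z, z] (3 distinct), len 5
add z: window [k, s, k, z, z, z] (3 distinct), len 6
add z: window [k, s, k, z, z, z, z] (3 distinct), len 7
add d: window [k, z, z, z, z, d] (3 distinct), len 6
add d: window [k, z, z, z, z, d, d] (3 distinct), len 7
add z: window [k, z, z, z, z, d, d, z] (3 distinct), len 8
add s: window [z, z, z, z, d, d, z, s] (3 distinct), len 8
Longest length with ≤3 distinct: 8.

8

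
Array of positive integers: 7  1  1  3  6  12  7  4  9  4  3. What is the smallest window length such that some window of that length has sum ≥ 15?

add 7: running sum 7 < 15
add 1: running sum 8 < 15
add 1: running sum 9 < 15
add 3: running sum 12 < 15
end 4: [7, 1, 1, 3, 6] sum 18, len 5
end 5: [6, 12] sum 18, len 2
end 6: [12, 7] sum 19, len 2
end 7: [12, 7, 4] sum 23, len 3
end 8: [7, 4, 9] sum 20, len 3
end 9: [4, 9, 4] sum 17, len 3
end 10: [9, 4, 3] sum 16, len 3
Shortest qualifying length: 2.

2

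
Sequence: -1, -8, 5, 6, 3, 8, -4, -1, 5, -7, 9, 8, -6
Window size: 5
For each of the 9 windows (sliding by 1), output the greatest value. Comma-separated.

[-1, -8, 5, 6, 3] → max 6
[-8, 5, 6, 3, 8] → max 8
[5, 6, 3, 8, -4] → max 8
[6, 3, 8, -4, -1] → max 8
[3, 8, -4, -1, 5] → max 8
[8, -4, -1, 5, -7] → max 8
[-4, -1, 5, -7, 9] → max 9
[-1, 5, -7, 9, 8] → max 9
[5, -7, 9, 8, -6] → max 9

6, 8, 8, 8, 8, 8, 9, 9, 9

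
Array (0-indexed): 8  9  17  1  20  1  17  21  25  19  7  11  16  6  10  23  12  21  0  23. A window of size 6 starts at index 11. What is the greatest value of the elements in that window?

Elements at indices 11..16: 11, 16, 6, 10, 23, 12
max(11, 16, 6, 10, 23, 12) = 23

23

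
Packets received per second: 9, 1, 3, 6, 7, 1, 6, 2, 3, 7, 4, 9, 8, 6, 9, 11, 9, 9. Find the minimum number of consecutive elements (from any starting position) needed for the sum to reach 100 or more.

16

add 9: running sum 9 < 100
add 1: running sum 10 < 100
add 3: running sum 13 < 100
add 6: running sum 19 < 100
add 7: running sum 26 < 100
add 1: running sum 27 < 100
add 6: running sum 33 < 100
add 2: running sum 35 < 100
add 3: running sum 38 < 100
add 7: running sum 45 < 100
add 4: running sum 49 < 100
add 9: running sum 58 < 100
add 8: running sum 66 < 100
add 6: running sum 72 < 100
add 9: running sum 81 < 100
add 11: running sum 92 < 100
add 9: shortest ending here [9, 1, 3, 6, 7, 1, 6, 2, 3, 7, 4, 9, 8, 6, 9, 11, 9] sum 101, len 17
add 9: shortest ending here [3, 6, 7, 1, 6, 2, 3, 7, 4, 9, 8, 6, 9, 11, 9, 9] sum 100, len 16
Shortest qualifying length: 16.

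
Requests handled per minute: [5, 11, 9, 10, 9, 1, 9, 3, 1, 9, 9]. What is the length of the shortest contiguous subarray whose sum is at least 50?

add 5: running sum 5 < 50
add 11: running sum 16 < 50
add 9: running sum 25 < 50
add 10: running sum 35 < 50
add 9: running sum 44 < 50
add 1: running sum 45 < 50
end 6: [5, 11, 9, 10, 9, 1, 9] sum 54, len 7
end 7: [11, 9, 10, 9, 1, 9, 3] sum 52, len 7
end 8: [11, 9, 10, 9, 1, 9, 3, 1] sum 53, len 8
end 9: [9, 10, 9, 1, 9, 3, 1, 9] sum 51, len 8
end 10: [10, 9, 1, 9, 3, 1, 9, 9] sum 51, len 8
Shortest qualifying length: 7.

7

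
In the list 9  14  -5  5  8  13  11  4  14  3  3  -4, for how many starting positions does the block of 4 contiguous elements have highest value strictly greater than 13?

6

[9, 14, -5, 5] → max 14  > 13 ✓
[14, -5, 5, 8] → max 14  > 13 ✓
[-5, 5, 8, 13] → max 13
[5, 8, 13, 11] → max 13
[8, 13, 11, 4] → max 13
[13, 11, 4, 14] → max 14  > 13 ✓
[11, 4, 14, 3] → max 14  > 13 ✓
[4, 14, 3, 3] → max 14  > 13 ✓
[14, 3, 3, -4] → max 14  > 13 ✓
6 windows satisfy the condition.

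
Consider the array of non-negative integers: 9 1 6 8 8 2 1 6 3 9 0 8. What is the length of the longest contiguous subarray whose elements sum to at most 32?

7

Extend to the right; shrink from the left whenever the sum exceeds 32:
→ 9: sum 9, len 1
→ 1: sum 10, len 2
→ 6: sum 16, len 3
→ 8: sum 24, len 4
→ 8: sum 32, len 5
→ 2 (dropped 9): sum 25, len 5
→ 1: sum 26, len 6
→ 6: sum 32, len 7
→ 3 (dropped 1, 6): sum 28, len 6
→ 9 (dropped 8): sum 29, len 6
→ 0: sum 29, len 7
→ 8 (dropped 8): sum 29, len 7
Longest length seen: 7.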